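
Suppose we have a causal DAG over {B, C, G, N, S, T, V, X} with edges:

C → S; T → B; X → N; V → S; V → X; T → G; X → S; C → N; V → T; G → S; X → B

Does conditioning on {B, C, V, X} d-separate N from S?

Yes — N and S are d-separated given {B, C, V, X}.

Enumerating the 6 paths from N to S and testing each for blocking by {B, C, V, X}:
Path 1: N ← X → S
  X is a fork here and X is conditioned on, so the path is blocked at X.
Path 2: N ← X ← V → T → G → S
  X is a chain here and X is conditioned on, so the path is blocked at X.
Path 3: N ← X ← V → S
  X is a chain here and X is conditioned on, so the path is blocked at X.
Path 4: N ← X → B ← T ← V → S
  X is a fork here and X is conditioned on, so the path is blocked at X.
Path 5: N ← X → B ← T → G → S
  X is a fork here and X is conditioned on, so the path is blocked at X.
Path 6: N ← C → S
  C is a fork here and C is conditioned on, so the path is blocked at C.
Since every path is blocked, d-separation holds.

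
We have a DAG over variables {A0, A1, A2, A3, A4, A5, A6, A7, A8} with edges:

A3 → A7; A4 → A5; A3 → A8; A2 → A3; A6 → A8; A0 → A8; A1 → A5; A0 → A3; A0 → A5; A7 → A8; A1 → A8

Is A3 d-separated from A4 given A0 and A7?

Yes

There are 6 undirected paths between A3 and A4; checking each against the conditioning set {A0, A7}:
  1. A3 ← A0 → A8 ← A1 → A5 ← A4 — A0:fork[blocks]; A8:collider[blocks]; A1:fork[open]; A5:collider[blocks] ⇒ blocked
  2. A3 ← A0 → A5 ← A4 — A0:fork[blocks]; A5:collider[blocks] ⇒ blocked
  3. A3 → A8 ← A0 → A5 ← A4 — A8:collider[blocks]; A0:fork[blocks]; A5:collider[blocks] ⇒ blocked
  4. A3 → A8 ← A1 → A5 ← A4 — A8:collider[blocks]; A1:fork[open]; A5:collider[blocks] ⇒ blocked
  5. A3 → A7 → A8 ← A0 → A5 ← A4 — A7:chain[blocks]; A8:collider[blocks]; A0:fork[blocks]; A5:collider[blocks] ⇒ blocked
  6. A3 → A7 → A8 ← A1 → A5 ← A4 — A7:chain[blocks]; A8:collider[blocks]; A1:fork[open]; A5:collider[blocks] ⇒ blocked
Since every path is blocked, d-separation holds.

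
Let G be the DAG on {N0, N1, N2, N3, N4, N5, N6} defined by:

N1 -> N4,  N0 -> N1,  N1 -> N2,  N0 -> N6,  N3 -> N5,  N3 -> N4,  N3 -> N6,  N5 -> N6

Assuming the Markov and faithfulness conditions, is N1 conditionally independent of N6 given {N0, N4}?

No — N1 and N6 are not d-separated given {N0, N4}.

We examine all 3 paths between N1 and N6:
Path 1: N1 → N4 ← N3 → N5 → N6
  N4 is a collider and N4 is conditioned on, which opens it; N3 is a fork and N3 is not conditioned on; N5 is a chain and N5 is not conditioned on — no node blocks this path, so it is active.
Path 2: N1 → N4 ← N3 → N6
  N4 is a collider and N4 is conditioned on, which opens it; N3 is a fork and N3 is not conditioned on — no node blocks this path, so it is active.
Path 3: N1 ← N0 → N6
  N0 is a fork here and N0 is conditioned on, so the path is blocked at N0.
Because an active path exists, N1 and N6 are not d-separated.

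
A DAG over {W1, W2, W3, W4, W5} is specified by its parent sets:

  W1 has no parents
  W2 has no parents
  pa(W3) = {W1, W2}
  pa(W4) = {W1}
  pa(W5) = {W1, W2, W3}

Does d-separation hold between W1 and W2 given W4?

Yes

4 paths connect W1 and W2; each must be blocked for d-separation to hold:
Path 1: W1 → W3 ← W2
  W3 is a collider here and neither W3 nor any of its descendants is conditioned on, so the collider stays closed — the path is blocked at W3.
Path 2: W1 → W3 → W5 ← W2
  W5 is a collider here and neither W5 nor any of its descendants is conditioned on, so the collider stays closed — the path is blocked at W5.
Path 3: W1 → W5 ← W3 ← W2
  W5 is a collider here and neither W5 nor any of its descendants is conditioned on, so the collider stays closed — the path is blocked at W5.
Path 4: W1 → W5 ← W2
  W5 is a collider here and neither W5 nor any of its descendants is conditioned on, so the collider stays closed — the path is blocked at W5.
Every path is blocked, so W1 and W2 are d-separated given {W4}.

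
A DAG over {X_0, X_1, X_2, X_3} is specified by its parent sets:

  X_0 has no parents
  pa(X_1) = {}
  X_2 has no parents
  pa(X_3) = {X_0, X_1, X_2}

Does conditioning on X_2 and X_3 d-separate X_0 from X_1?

Only one path connects X_0 and X_1:
Path 1: X_0 → X_3 ← X_1
  X_3 is a collider and X_3 is conditioned on, which opens it — no node blocks this path, so it is active.
Since the path X_0 → X_3 ← X_1 is active, X_0 and X_1 are not d-separated given {X_2, X_3}.

No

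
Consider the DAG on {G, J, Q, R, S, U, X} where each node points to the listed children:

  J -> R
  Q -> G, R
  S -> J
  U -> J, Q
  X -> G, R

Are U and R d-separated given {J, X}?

Enumerating the 3 paths from U to R and testing each for blocking by {J, X}:
Path 1: U → Q → G ← X → R
  G is a collider here and neither G nor any of its descendants is conditioned on, so the collider stays closed — the path is blocked at G.
Path 2: U → Q → R
  Q is a chain and Q is not conditioned on — no node blocks this path, so it is active.
Path 3: U → J → R
  J is a chain here and J is conditioned on, so the path is blocked at J.
At least one path is unblocked, so d-separation fails.

No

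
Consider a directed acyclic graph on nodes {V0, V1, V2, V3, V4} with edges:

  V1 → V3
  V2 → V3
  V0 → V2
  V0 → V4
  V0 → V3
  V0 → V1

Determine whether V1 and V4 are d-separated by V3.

We examine all 3 paths between V1 and V4:
Path 1: V1 → V3 ← V2 ← V0 → V4
  V3 is a collider and V3 is conditioned on, which opens it; V2 is a chain and V2 is not conditioned on; V0 is a fork and V0 is not conditioned on — no node blocks this path, so it is active.
Path 2: V1 → V3 ← V0 → V4
  V3 is a collider and V3 is conditioned on, which opens it; V0 is a fork and V0 is not conditioned on — no node blocks this path, so it is active.
Path 3: V1 ← V0 → V4
  V0 is a fork and V0 is not conditioned on — no node blocks this path, so it is active.
At least one path is unblocked, so d-separation fails.

No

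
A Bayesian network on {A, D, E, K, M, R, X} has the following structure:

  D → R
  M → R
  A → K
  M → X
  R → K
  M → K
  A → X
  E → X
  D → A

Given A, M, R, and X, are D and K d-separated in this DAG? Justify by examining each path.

We examine all 6 paths between D and K:
  1. D → R → K — R:chain[blocks] ⇒ blocked
  2. D → R ← M → X ← A → K — R:collider[open]; M:fork[blocks]; X:collider[open]; A:fork[blocks] ⇒ blocked
  3. D → R ← M → K — R:collider[open]; M:fork[blocks] ⇒ blocked
  4. D → A → X ← M → R → K — A:chain[blocks]; X:collider[open]; M:fork[blocks]; R:chain[blocks] ⇒ blocked
  5. D → A → X ← M → K — A:chain[blocks]; X:collider[open]; M:fork[blocks] ⇒ blocked
  6. D → A → K — A:chain[blocks] ⇒ blocked
All paths are blocked; D ⊥ K | {A, M, R, X} holds.

Yes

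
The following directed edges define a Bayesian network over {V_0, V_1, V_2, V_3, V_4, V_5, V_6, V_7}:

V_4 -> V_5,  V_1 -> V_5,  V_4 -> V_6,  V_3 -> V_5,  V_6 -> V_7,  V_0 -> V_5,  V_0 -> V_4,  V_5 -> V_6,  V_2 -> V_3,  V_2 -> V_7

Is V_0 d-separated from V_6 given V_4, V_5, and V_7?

6 paths connect V_0 and V_6; each must be blocked for d-separation to hold:
Path 1: V_0 → V_5 ← V_3 ← V_2 → V_7 ← V_6
  V_5 is a collider and V_5 is conditioned on, which opens it; V_3 is a chain and V_3 is not conditioned on; V_2 is a fork and V_2 is not conditioned on; V_7 is a collider and V_7 is conditioned on, which opens it — no node blocks this path, so it is active.
Path 2: V_0 → V_5 → V_6
  V_5 is a chain here and V_5 is conditioned on, so the path is blocked at V_5.
Path 3: V_0 → V_5 ← V_4 → V_6
  V_4 is a fork here and V_4 is conditioned on, so the path is blocked at V_4.
Path 4: V_0 → V_4 → V_6
  V_4 is a chain here and V_4 is conditioned on, so the path is blocked at V_4.
Path 5: V_0 → V_4 → V_5 ← V_3 ← V_2 → V_7 ← V_6
  V_4 is a chain here and V_4 is conditioned on, so the path is blocked at V_4.
Path 6: V_0 → V_4 → V_5 → V_6
  V_4 is a chain here and V_4 is conditioned on, so the path is blocked at V_4.
Because an active path exists, V_0 and V_6 are not d-separated.

No — V_0 and V_6 are not d-separated given {V_4, V_5, V_7}.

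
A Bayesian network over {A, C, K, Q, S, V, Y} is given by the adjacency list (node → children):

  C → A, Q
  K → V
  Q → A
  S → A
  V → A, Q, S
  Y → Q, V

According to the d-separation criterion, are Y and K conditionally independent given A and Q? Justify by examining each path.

There are 6 undirected paths between Y and K; checking each against the conditioning set {A, Q}:
Path 1: Y → V ← K
  V is a collider and its descendant A is conditioned on, which opens it — no node blocks this path, so it is active.
Path 2: Y → Q ← C → A ← V ← K
  Q is a collider and Q is conditioned on, which opens it; C is a fork and C is not conditioned on; A is a collider and A is conditioned on, which opens it; V is a chain and V is not conditioned on — no node blocks this path, so it is active.
Path 3: Y → Q ← C → A ← S ← V ← K
  Q is a collider and Q is conditioned on, which opens it; C is a fork and C is not conditioned on; A is a collider and A is conditioned on, which opens it; S is a chain and S is not conditioned on; V is a chain and V is not conditioned on — no node blocks this path, so it is active.
Path 4: Y → Q → A ← V ← K
  Q is a chain here and Q is conditioned on, so the path is blocked at Q.
Path 5: Y → Q → A ← S ← V ← K
  Q is a chain here and Q is conditioned on, so the path is blocked at Q.
Path 6: Y → Q ← V ← K
  Q is a collider and Q is conditioned on, which opens it; V is a chain and V is not conditioned on — no node blocks this path, so it is active.
Since the path Y → V ← K is active, Y and K are not d-separated given {A, Q}.

No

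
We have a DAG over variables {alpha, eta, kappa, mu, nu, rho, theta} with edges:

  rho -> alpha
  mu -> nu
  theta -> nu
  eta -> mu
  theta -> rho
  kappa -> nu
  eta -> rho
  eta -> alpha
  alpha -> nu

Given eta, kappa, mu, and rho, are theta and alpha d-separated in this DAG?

Enumerating the 6 paths from theta to alpha and testing each for blocking by {eta, kappa, mu, rho}:
Path 1: theta → rho → alpha
  rho is a chain here and rho is conditioned on, so the path is blocked at rho.
Path 2: theta → rho ← eta → alpha
  eta is a fork here and eta is conditioned on, so the path is blocked at eta.
Path 3: theta → rho ← eta → mu → nu ← alpha
  eta is a fork here and eta is conditioned on, so the path is blocked at eta.
Path 4: theta → nu ← alpha
  nu is a collider here and neither nu nor any of its descendants is conditioned on, so the collider stays closed — the path is blocked at nu.
Path 5: theta → nu ← mu ← eta → alpha
  nu is a collider here and neither nu nor any of its descendants is conditioned on, so the collider stays closed — the path is blocked at nu.
Path 6: theta → nu ← mu ← eta → rho → alpha
  nu is a collider here and neither nu nor any of its descendants is conditioned on, so the collider stays closed — the path is blocked at nu.
Every path is blocked, so theta and alpha are d-separated given {eta, kappa, mu, rho}.

Yes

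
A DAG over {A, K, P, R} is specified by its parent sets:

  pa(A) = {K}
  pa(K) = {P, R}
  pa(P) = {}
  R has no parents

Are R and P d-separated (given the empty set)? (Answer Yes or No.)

Only one path connects R and P:
Path 1: R → K ← P
  K is a collider here and neither K nor any of its descendants is conditioned on, so the collider stays closed — the path is blocked at K.
All paths are blocked; R ⊥ P | ∅ holds.

Yes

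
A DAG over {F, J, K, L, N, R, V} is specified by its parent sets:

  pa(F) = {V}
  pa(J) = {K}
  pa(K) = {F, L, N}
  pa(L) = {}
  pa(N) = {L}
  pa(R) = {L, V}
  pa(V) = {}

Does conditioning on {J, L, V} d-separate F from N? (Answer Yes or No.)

No

Enumerating the 4 paths from F to N and testing each for blocking by {J, L, V}:
Path 1: F ← V → R ← L → K ← N
  V is a fork here and V is conditioned on, so the path is blocked at V.
Path 2: F ← V → R ← L → N
  V is a fork here and V is conditioned on, so the path is blocked at V.
Path 3: F → K ← L → N
  L is a fork here and L is conditioned on, so the path is blocked at L.
Path 4: F → K ← N
  K is a collider and its descendant J is conditioned on, which opens it — no node blocks this path, so it is active.
At least one path is unblocked, so d-separation fails.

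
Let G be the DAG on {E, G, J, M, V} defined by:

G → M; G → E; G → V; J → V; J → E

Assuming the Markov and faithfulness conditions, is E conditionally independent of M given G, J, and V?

Enumerating the 2 paths from E to M and testing each for blocking by {G, J, V}:
Path 1: E ← J → V ← G → M
  J is a fork here and J is conditioned on, so the path is blocked at J.
Path 2: E ← G → M
  G is a fork here and G is conditioned on, so the path is blocked at G.
Since every path is blocked, d-separation holds.

Yes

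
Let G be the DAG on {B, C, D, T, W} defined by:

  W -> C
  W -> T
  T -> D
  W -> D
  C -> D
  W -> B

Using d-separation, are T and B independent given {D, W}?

Yes

There are 3 undirected paths between T and B; checking each against the conditioning set {D, W}:
Path 1: T ← W → B
  W is a fork here and W is conditioned on, so the path is blocked at W.
Path 2: T → D ← C ← W → B
  W is a fork here and W is conditioned on, so the path is blocked at W.
Path 3: T → D ← W → B
  W is a fork here and W is conditioned on, so the path is blocked at W.
Every path is blocked, so T and B are d-separated given {D, W}.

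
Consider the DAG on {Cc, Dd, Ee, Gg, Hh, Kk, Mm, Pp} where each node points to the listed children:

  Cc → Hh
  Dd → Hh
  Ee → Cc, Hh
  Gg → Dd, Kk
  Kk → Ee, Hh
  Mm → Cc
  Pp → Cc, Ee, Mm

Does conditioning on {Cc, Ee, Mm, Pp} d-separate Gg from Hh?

No

We examine all 6 paths between Gg and Hh:
  1. Gg → Dd → Hh — Dd:chain[open] ⇒ active
  2. Gg → Kk → Ee → Cc → Hh — Kk:chain[open]; Ee:chain[blocks]; Cc:chain[blocks] ⇒ blocked
  3. Gg → Kk → Ee ← Pp → Mm → Cc → Hh — Kk:chain[open]; Ee:collider[open]; Pp:fork[blocks]; Mm:chain[blocks]; Cc:chain[blocks] ⇒ blocked
  4. Gg → Kk → Ee ← Pp → Cc → Hh — Kk:chain[open]; Ee:collider[open]; Pp:fork[blocks]; Cc:chain[blocks] ⇒ blocked
  5. Gg → Kk → Ee → Hh — Kk:chain[open]; Ee:chain[blocks] ⇒ blocked
  6. Gg → Kk → Hh — Kk:chain[open] ⇒ active
Since the path Gg → Dd → Hh is active, Gg and Hh are not d-separated given {Cc, Ee, Mm, Pp}.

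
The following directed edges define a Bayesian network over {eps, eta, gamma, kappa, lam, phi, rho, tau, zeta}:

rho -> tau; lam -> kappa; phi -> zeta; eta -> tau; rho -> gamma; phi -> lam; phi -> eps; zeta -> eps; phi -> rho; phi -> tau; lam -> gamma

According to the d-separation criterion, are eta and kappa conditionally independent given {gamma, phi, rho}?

We examine all 4 paths between eta and kappa:
Path 1: eta → tau ← rho → gamma ← lam → kappa
  tau is a collider here and neither tau nor any of its descendants is conditioned on, so the collider stays closed — the path is blocked at tau.
Path 2: eta → tau ← rho ← phi → lam → kappa
  tau is a collider here and neither tau nor any of its descendants is conditioned on, so the collider stays closed — the path is blocked at tau.
Path 3: eta → tau ← phi → rho → gamma ← lam → kappa
  tau is a collider here and neither tau nor any of its descendants is conditioned on, so the collider stays closed — the path is blocked at tau.
Path 4: eta → tau ← phi → lam → kappa
  tau is a collider here and neither tau nor any of its descendants is conditioned on, so the collider stays closed — the path is blocked at tau.
Every path is blocked, so eta and kappa are d-separated given {gamma, phi, rho}.

Yes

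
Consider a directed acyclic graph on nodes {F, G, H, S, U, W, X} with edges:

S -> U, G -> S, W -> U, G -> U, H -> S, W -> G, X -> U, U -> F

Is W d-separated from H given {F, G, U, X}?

No — W and H are not d-separated given {F, G, U, X}.

There are 4 undirected paths between W and H; checking each against the conditioning set {F, G, U, X}:
Path 1: W → G → S ← H
  G is a chain here and G is conditioned on, so the path is blocked at G.
Path 2: W → G → U ← S ← H
  G is a chain here and G is conditioned on, so the path is blocked at G.
Path 3: W → U ← S ← H
  U is a collider and U is conditioned on, which opens it; S is a chain and S is not conditioned on — no node blocks this path, so it is active.
Path 4: W → U ← G → S ← H
  G is a fork here and G is conditioned on, so the path is blocked at G.
Since the path W → U ← S ← H is active, W and H are not d-separated given {F, G, U, X}.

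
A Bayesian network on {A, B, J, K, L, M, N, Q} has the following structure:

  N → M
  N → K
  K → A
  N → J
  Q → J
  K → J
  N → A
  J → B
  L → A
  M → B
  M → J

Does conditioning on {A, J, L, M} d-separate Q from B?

Yes

We examine all 5 paths between Q and B:
Path 1: Q → J ← N → M → B
  M is a chain here and M is conditioned on, so the path is blocked at M.
Path 2: Q → J ← M → B
  M is a fork here and M is conditioned on, so the path is blocked at M.
Path 3: Q → J ← K ← N → M → B
  M is a chain here and M is conditioned on, so the path is blocked at M.
Path 4: Q → J ← K → A ← N → M → B
  M is a chain here and M is conditioned on, so the path is blocked at M.
Path 5: Q → J → B
  J is a chain here and J is conditioned on, so the path is blocked at J.
Every path is blocked, so Q and B are d-separated given {A, J, L, M}.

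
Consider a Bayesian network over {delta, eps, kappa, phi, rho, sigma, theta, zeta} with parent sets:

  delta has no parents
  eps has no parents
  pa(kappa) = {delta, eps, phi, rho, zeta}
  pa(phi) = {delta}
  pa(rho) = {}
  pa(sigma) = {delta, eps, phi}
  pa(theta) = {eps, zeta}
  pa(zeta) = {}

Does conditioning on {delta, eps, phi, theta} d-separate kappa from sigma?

6 paths connect kappa and sigma; each must be blocked for d-separation to hold:
Path 1: kappa ← delta → phi → sigma
  delta is a fork here and delta is conditioned on, so the path is blocked at delta.
Path 2: kappa ← delta → sigma
  delta is a fork here and delta is conditioned on, so the path is blocked at delta.
Path 3: kappa ← phi ← delta → sigma
  phi is a chain here and phi is conditioned on, so the path is blocked at phi.
Path 4: kappa ← phi → sigma
  phi is a fork here and phi is conditioned on, so the path is blocked at phi.
Path 5: kappa ← eps → sigma
  eps is a fork here and eps is conditioned on, so the path is blocked at eps.
Path 6: kappa ← zeta → theta ← eps → sigma
  eps is a fork here and eps is conditioned on, so the path is blocked at eps.
Every path is blocked, so kappa and sigma are d-separated given {delta, eps, phi, theta}.

Yes — kappa and sigma are d-separated given {delta, eps, phi, theta}.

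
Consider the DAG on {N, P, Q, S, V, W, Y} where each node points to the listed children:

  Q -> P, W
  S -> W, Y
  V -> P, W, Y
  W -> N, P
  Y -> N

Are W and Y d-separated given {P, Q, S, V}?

Yes

5 paths connect W and Y; each must be blocked for d-separation to hold:
Path 1: W ← V → Y
  V is a fork here and V is conditioned on, so the path is blocked at V.
Path 2: W → P ← V → Y
  V is a fork here and V is conditioned on, so the path is blocked at V.
Path 3: W → N ← Y
  N is a collider here and neither N nor any of its descendants is conditioned on, so the collider stays closed — the path is blocked at N.
Path 4: W ← S → Y
  S is a fork here and S is conditioned on, so the path is blocked at S.
Path 5: W ← Q → P ← V → Y
  Q is a fork here and Q is conditioned on, so the path is blocked at Q.
All paths are blocked; W ⊥ Y | {P, Q, S, V} holds.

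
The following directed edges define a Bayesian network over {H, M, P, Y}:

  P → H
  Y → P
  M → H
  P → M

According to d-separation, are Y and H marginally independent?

There are 2 undirected paths between Y and H; checking each against the conditioning set ∅:
  1. Y → P → M → H — P:chain[open]; M:chain[open] ⇒ active
  2. Y → P → H — P:chain[open] ⇒ active
Since the path Y → P → M → H is active, Y and H are not d-separated given ∅.

No — Y and H are not d-separated given ∅.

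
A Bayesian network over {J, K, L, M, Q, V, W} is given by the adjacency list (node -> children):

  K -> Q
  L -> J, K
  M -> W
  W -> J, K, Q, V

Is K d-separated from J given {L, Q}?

No

3 paths connect K and J; each must be blocked for d-separation to hold:
Path 1: K → Q ← W → J
  Q is a collider and Q is conditioned on, which opens it; W is a fork and W is not conditioned on — no node blocks this path, so it is active.
Path 2: K ← W → J
  W is a fork and W is not conditioned on — no node blocks this path, so it is active.
Path 3: K ← L → J
  L is a fork here and L is conditioned on, so the path is blocked at L.
Because an active path exists, K and J are not d-separated.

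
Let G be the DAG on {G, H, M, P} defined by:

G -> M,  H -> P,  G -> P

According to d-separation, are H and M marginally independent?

The only undirected path from H to M is:
Path 1: H → P ← G → M
  P is a collider here and neither P nor any of its descendants is conditioned on, so the collider stays closed — the path is blocked at P.
Every path is blocked, so H and M are d-separated given ∅.

Yes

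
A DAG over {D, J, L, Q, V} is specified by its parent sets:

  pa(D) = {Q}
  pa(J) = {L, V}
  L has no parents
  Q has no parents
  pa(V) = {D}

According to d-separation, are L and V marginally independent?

Yes — L and V are d-separated given ∅.

There is one path between L and V:
Path 1: L → J ← V
  J is a collider here and neither J nor any of its descendants is conditioned on, so the collider stays closed — the path is blocked at J.
Every path is blocked, so L and V are d-separated given ∅.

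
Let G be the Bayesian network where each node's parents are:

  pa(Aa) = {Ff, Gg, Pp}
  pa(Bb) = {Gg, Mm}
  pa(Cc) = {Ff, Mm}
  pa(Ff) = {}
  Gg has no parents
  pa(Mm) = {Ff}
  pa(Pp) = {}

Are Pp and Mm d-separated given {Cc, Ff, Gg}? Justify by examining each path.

There are 3 undirected paths between Pp and Mm; checking each against the conditioning set {Cc, Ff, Gg}:
Path 1: Pp → Aa ← Ff → Mm
  Aa is a collider here and neither Aa nor any of its descendants is conditioned on, so the collider stays closed — the path is blocked at Aa.
Path 2: Pp → Aa ← Ff → Cc ← Mm
  Aa is a collider here and neither Aa nor any of its descendants is conditioned on, so the collider stays closed — the path is blocked at Aa.
Path 3: Pp → Aa ← Gg → Bb ← Mm
  Aa is a collider here and neither Aa nor any of its descendants is conditioned on, so the collider stays closed — the path is blocked at Aa.
Every path is blocked, so Pp and Mm are d-separated given {Cc, Ff, Gg}.

Yes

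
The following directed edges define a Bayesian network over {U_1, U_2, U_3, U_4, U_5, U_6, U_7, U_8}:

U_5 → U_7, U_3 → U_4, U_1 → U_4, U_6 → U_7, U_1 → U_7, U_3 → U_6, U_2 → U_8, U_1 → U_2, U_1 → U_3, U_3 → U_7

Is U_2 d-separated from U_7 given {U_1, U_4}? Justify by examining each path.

Enumerating the 5 paths from U_2 to U_7 and testing each for blocking by {U_1, U_4}:
  1. U_2 ← U_1 → U_3 → U_6 → U_7 — U_1:fork[blocks]; U_3:chain[open]; U_6:chain[open] ⇒ blocked
  2. U_2 ← U_1 → U_3 → U_7 — U_1:fork[blocks]; U_3:chain[open] ⇒ blocked
  3. U_2 ← U_1 → U_7 — U_1:fork[blocks] ⇒ blocked
  4. U_2 ← U_1 → U_4 ← U_3 → U_6 → U_7 — U_1:fork[blocks]; U_4:collider[open]; U_3:fork[open]; U_6:chain[open] ⇒ blocked
  5. U_2 ← U_1 → U_4 ← U_3 → U_7 — U_1:fork[blocks]; U_4:collider[open]; U_3:fork[open] ⇒ blocked
Since every path is blocked, d-separation holds.

Yes — U_2 and U_7 are d-separated given {U_1, U_4}.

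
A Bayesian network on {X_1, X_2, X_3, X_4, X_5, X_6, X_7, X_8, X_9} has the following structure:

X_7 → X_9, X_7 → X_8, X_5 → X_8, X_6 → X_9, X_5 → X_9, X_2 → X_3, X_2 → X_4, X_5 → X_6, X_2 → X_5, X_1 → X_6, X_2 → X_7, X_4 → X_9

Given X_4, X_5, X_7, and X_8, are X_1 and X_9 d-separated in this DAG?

Enumerating the 6 paths from X_1 to X_9 and testing each for blocking by {X_4, X_5, X_7, X_8}:
Path 1: X_1 → X_6 ← X_5 ← X_2 → X_7 → X_9
  X_6 is a collider here and neither X_6 nor any of its descendants is conditioned on, so the collider stays closed — the path is blocked at X_6.
Path 2: X_1 → X_6 ← X_5 ← X_2 → X_4 → X_9
  X_6 is a collider here and neither X_6 nor any of its descendants is conditioned on, so the collider stays closed — the path is blocked at X_6.
Path 3: X_1 → X_6 ← X_5 → X_8 ← X_7 ← X_2 → X_4 → X_9
  X_6 is a collider here and neither X_6 nor any of its descendants is conditioned on, so the collider stays closed — the path is blocked at X_6.
Path 4: X_1 → X_6 ← X_5 → X_8 ← X_7 → X_9
  X_6 is a collider here and neither X_6 nor any of its descendants is conditioned on, so the collider stays closed — the path is blocked at X_6.
Path 5: X_1 → X_6 ← X_5 → X_9
  X_6 is a collider here and neither X_6 nor any of its descendants is conditioned on, so the collider stays closed — the path is blocked at X_6.
Path 6: X_1 → X_6 → X_9
  X_6 is a chain and X_6 is not conditioned on — no node blocks this path, so it is active.
At least one path is unblocked, so d-separation fails.

No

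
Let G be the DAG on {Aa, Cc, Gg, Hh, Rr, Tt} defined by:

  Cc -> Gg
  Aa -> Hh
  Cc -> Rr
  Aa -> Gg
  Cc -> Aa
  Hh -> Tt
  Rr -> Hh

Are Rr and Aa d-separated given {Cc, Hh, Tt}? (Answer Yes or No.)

No

3 paths connect Rr and Aa; each must be blocked for d-separation to hold:
Path 1: Rr → Hh ← Aa
  Hh is a collider and Hh is conditioned on, which opens it — no node blocks this path, so it is active.
Path 2: Rr ← Cc → Gg ← Aa
  Cc is a fork here and Cc is conditioned on, so the path is blocked at Cc.
Path 3: Rr ← Cc → Aa
  Cc is a fork here and Cc is conditioned on, so the path is blocked at Cc.
Since the path Rr → Hh ← Aa is active, Rr and Aa are not d-separated given {Cc, Hh, Tt}.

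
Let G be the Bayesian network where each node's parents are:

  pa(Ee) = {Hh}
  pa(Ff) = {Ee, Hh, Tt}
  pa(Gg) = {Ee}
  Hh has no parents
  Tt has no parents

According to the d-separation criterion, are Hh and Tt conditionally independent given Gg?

Yes

Enumerating the 2 paths from Hh to Tt and testing each for blocking by {Gg}:
Path 1: Hh → Ee → Ff ← Tt
  Ff is a collider here and neither Ff nor any of its descendants is conditioned on, so the collider stays closed — the path is blocked at Ff.
Path 2: Hh → Ff ← Tt
  Ff is a collider here and neither Ff nor any of its descendants is conditioned on, so the collider stays closed — the path is blocked at Ff.
All paths are blocked; Hh ⊥ Tt | {Gg} holds.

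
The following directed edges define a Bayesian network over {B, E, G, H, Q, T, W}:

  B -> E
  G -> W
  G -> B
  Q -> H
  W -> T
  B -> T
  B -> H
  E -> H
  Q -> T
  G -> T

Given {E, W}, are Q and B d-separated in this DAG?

Yes

Enumerating the 5 paths from Q to B and testing each for blocking by {E, W}:
Path 1: Q → H ← B
  H is a collider here and neither H nor any of its descendants is conditioned on, so the collider stays closed — the path is blocked at H.
Path 2: Q → H ← E ← B
  H is a collider here and neither H nor any of its descendants is conditioned on, so the collider stays closed — the path is blocked at H.
Path 3: Q → T ← G → B
  T is a collider here and neither T nor any of its descendants is conditioned on, so the collider stays closed — the path is blocked at T.
Path 4: Q → T ← W ← G → B
  T is a collider here and neither T nor any of its descendants is conditioned on, so the collider stays closed — the path is blocked at T.
Path 5: Q → T ← B
  T is a collider here and neither T nor any of its descendants is conditioned on, so the collider stays closed — the path is blocked at T.
Since every path is blocked, d-separation holds.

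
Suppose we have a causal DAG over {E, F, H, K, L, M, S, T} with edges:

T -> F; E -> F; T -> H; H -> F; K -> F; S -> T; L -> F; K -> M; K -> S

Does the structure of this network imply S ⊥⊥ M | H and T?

No — S and M are not d-separated given {H, T}.

There are 3 undirected paths between S and M; checking each against the conditioning set {H, T}:
Path 1: S → T → H → F ← K → M
  T is a chain here and T is conditioned on, so the path is blocked at T.
Path 2: S → T → F ← K → M
  T is a chain here and T is conditioned on, so the path is blocked at T.
Path 3: S ← K → M
  K is a fork and K is not conditioned on — no node blocks this path, so it is active.
At least one path is unblocked, so d-separation fails.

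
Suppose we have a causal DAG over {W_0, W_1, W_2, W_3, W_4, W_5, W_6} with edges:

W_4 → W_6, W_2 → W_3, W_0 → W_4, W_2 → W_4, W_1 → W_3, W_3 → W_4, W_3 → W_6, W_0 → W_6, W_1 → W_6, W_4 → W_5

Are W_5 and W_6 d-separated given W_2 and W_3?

6 paths connect W_5 and W_6; each must be blocked for d-separation to hold:
Path 1: W_5 ← W_4 ← W_3 ← W_1 → W_6
  W_3 is a chain here and W_3 is conditioned on, so the path is blocked at W_3.
Path 2: W_5 ← W_4 ← W_3 → W_6
  W_3 is a fork here and W_3 is conditioned on, so the path is blocked at W_3.
Path 3: W_5 ← W_4 ← W_2 → W_3 ← W_1 → W_6
  W_2 is a fork here and W_2 is conditioned on, so the path is blocked at W_2.
Path 4: W_5 ← W_4 ← W_2 → W_3 → W_6
  W_2 is a fork here and W_2 is conditioned on, so the path is blocked at W_2.
Path 5: W_5 ← W_4 ← W_0 → W_6
  W_4 is a chain and W_4 is not conditioned on; W_0 is a fork and W_0 is not conditioned on — no node blocks this path, so it is active.
Path 6: W_5 ← W_4 → W_6
  W_4 is a fork and W_4 is not conditioned on — no node blocks this path, so it is active.
At least one path is unblocked, so d-separation fails.

No — W_5 and W_6 are not d-separated given {W_2, W_3}.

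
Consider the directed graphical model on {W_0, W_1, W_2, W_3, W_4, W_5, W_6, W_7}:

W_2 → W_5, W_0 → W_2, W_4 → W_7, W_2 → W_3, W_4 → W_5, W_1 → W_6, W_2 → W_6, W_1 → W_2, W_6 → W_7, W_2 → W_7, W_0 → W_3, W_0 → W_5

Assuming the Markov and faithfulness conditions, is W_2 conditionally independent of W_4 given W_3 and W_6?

Enumerating the 6 paths from W_2 to W_4 and testing each for blocking by {W_3, W_6}:
Path 1: W_2 ← W_0 → W_5 ← W_4
  W_5 is a collider here and neither W_5 nor any of its descendants is conditioned on, so the collider stays closed — the path is blocked at W_5.
Path 2: W_2 → W_7 ← W_4
  W_7 is a collider here and neither W_7 nor any of its descendants is conditioned on, so the collider stays closed — the path is blocked at W_7.
Path 3: W_2 ← W_1 → W_6 → W_7 ← W_4
  W_6 is a chain here and W_6 is conditioned on, so the path is blocked at W_6.
Path 4: W_2 → W_6 → W_7 ← W_4
  W_6 is a chain here and W_6 is conditioned on, so the path is blocked at W_6.
Path 5: W_2 → W_5 ← W_4
  W_5 is a collider here and neither W_5 nor any of its descendants is conditioned on, so the collider stays closed — the path is blocked at W_5.
Path 6: W_2 → W_3 ← W_0 → W_5 ← W_4
  W_5 is a collider here and neither W_5 nor any of its descendants is conditioned on, so the collider stays closed — the path is blocked at W_5.
Every path is blocked, so W_2 and W_4 are d-separated given {W_3, W_6}.

Yes — W_2 and W_4 are d-separated given {W_3, W_6}.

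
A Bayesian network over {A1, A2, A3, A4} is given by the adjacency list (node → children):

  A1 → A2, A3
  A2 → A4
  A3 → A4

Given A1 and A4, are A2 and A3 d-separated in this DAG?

No

Enumerating the 2 paths from A2 to A3 and testing each for blocking by {A1, A4}:
Path 1: A2 ← A1 → A3
  A1 is a fork here and A1 is conditioned on, so the path is blocked at A1.
Path 2: A2 → A4 ← A3
  A4 is a collider and A4 is conditioned on, which opens it — no node blocks this path, so it is active.
Since the path A2 → A4 ← A3 is active, A2 and A3 are not d-separated given {A1, A4}.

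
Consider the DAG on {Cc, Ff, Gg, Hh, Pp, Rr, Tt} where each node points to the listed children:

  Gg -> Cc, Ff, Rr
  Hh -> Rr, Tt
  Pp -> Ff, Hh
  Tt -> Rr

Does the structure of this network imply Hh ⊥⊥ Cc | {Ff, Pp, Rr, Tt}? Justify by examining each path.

We examine all 3 paths between Hh and Cc:
  1. Hh ← Pp → Ff ← Gg → Cc — Pp:fork[blocks]; Ff:collider[open]; Gg:fork[open] ⇒ blocked
  2. Hh → Rr ← Gg → Cc — Rr:collider[open]; Gg:fork[open] ⇒ active
  3. Hh → Tt → Rr ← Gg → Cc — Tt:chain[blocks]; Rr:collider[open]; Gg:fork[open] ⇒ blocked
Since the path Hh → Rr ← Gg → Cc is active, Hh and Cc are not d-separated given {Ff, Pp, Rr, Tt}.

No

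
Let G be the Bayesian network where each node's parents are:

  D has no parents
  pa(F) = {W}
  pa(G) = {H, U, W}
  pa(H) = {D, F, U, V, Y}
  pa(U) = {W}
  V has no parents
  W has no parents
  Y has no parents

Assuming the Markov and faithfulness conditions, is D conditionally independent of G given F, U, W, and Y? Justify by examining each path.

No

5 paths connect D and G; each must be blocked for d-separation to hold:
Path 1: D → H ← F ← W → G
  H is a collider here and neither H nor any of its descendants is conditioned on, so the collider stays closed — the path is blocked at H.
Path 2: D → H ← F ← W → U → G
  H is a collider here and neither H nor any of its descendants is conditioned on, so the collider stays closed — the path is blocked at H.
Path 3: D → H → G
  H is a chain and H is not conditioned on — no node blocks this path, so it is active.
Path 4: D → H ← U → G
  H is a collider here and neither H nor any of its descendants is conditioned on, so the collider stays closed — the path is blocked at H.
Path 5: D → H ← U ← W → G
  H is a collider here and neither H nor any of its descendants is conditioned on, so the collider stays closed — the path is blocked at H.
Since the path D → H → G is active, D and G are not d-separated given {F, U, W, Y}.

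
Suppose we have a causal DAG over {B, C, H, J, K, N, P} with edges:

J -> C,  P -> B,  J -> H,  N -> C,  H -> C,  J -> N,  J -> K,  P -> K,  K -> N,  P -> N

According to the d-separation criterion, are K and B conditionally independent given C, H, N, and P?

5 paths connect K and B; each must be blocked for d-separation to hold:
Path 1: K ← P → B
  P is a fork here and P is conditioned on, so the path is blocked at P.
Path 2: K → N ← P → B
  P is a fork here and P is conditioned on, so the path is blocked at P.
Path 3: K ← J → C ← N ← P → B
  N is a chain here and N is conditioned on, so the path is blocked at N.
Path 4: K ← J → N ← P → B
  P is a fork here and P is conditioned on, so the path is blocked at P.
Path 5: K ← J → H → C ← N ← P → B
  H is a chain here and H is conditioned on, so the path is blocked at H.
Every path is blocked, so K and B are d-separated given {C, H, N, P}.

Yes — K and B are d-separated given {C, H, N, P}.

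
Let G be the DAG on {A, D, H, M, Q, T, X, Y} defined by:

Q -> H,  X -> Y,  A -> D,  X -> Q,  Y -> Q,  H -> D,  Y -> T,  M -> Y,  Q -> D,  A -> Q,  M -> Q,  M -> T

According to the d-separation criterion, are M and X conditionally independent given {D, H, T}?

6 paths connect M and X; each must be blocked for d-separation to hold:
Path 1: M → Y → Q ← X
  Y is a chain and Y is not conditioned on; Q is a collider and its descendant H is conditioned on, which opens it — no node blocks this path, so it is active.
Path 2: M → Y ← X
  Y is a collider and its descendant H is conditioned on, which opens it — no node blocks this path, so it is active.
Path 3: M → Q ← Y ← X
  Q is a collider and its descendant H is conditioned on, which opens it; Y is a chain and Y is not conditioned on — no node blocks this path, so it is active.
Path 4: M → Q ← X
  Q is a collider and its descendant H is conditioned on, which opens it — no node blocks this path, so it is active.
Path 5: M → T ← Y → Q ← X
  T is a collider and T is conditioned on, which opens it; Y is a fork and Y is not conditioned on; Q is a collider and its descendant H is conditioned on, which opens it — no node blocks this path, so it is active.
Path 6: M → T ← Y ← X
  T is a collider and T is conditioned on, which opens it; Y is a chain and Y is not conditioned on — no node blocks this path, so it is active.
Because an active path exists, M and X are not d-separated.

No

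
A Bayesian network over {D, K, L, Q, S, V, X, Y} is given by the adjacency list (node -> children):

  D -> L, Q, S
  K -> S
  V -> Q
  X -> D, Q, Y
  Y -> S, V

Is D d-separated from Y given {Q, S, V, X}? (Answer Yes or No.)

Enumerating the 5 paths from D to Y and testing each for blocking by {Q, S, V, X}:
Path 1: D ← X → Q ← V ← Y
  X is a fork here and X is conditioned on, so the path is blocked at X.
Path 2: D ← X → Y
  X is a fork here and X is conditioned on, so the path is blocked at X.
Path 3: D → Q ← X → Y
  X is a fork here and X is conditioned on, so the path is blocked at X.
Path 4: D → Q ← V ← Y
  V is a chain here and V is conditioned on, so the path is blocked at V.
Path 5: D → S ← Y
  S is a collider and S is conditioned on, which opens it — no node blocks this path, so it is active.
At least one path is unblocked, so d-separation fails.

No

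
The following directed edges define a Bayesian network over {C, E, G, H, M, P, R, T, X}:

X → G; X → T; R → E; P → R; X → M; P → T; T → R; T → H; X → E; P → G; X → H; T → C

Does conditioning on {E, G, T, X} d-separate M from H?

Yes

6 paths connect M and H; each must be blocked for d-separation to hold:
Path 1: M ← X → E ← R ← P → T → H
  X is a fork here and X is conditioned on, so the path is blocked at X.
Path 2: M ← X → E ← R ← T → H
  X is a fork here and X is conditioned on, so the path is blocked at X.
Path 3: M ← X → H
  X is a fork here and X is conditioned on, so the path is blocked at X.
Path 4: M ← X → G ← P → T → H
  X is a fork here and X is conditioned on, so the path is blocked at X.
Path 5: M ← X → G ← P → R ← T → H
  X is a fork here and X is conditioned on, so the path is blocked at X.
Path 6: M ← X → T → H
  X is a fork here and X is conditioned on, so the path is blocked at X.
Since every path is blocked, d-separation holds.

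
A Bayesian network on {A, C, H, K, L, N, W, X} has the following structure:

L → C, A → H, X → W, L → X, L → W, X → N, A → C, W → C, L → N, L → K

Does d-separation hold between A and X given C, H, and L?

No

Enumerating the 6 paths from A to X and testing each for blocking by {C, H, L}:
Path 1: A → C ← W ← L → N ← X
  L is a fork here and L is conditioned on, so the path is blocked at L.
Path 2: A → C ← W ← L → X
  L is a fork here and L is conditioned on, so the path is blocked at L.
Path 3: A → C ← W ← X
  C is a collider and C is conditioned on, which opens it; W is a chain and W is not conditioned on — no node blocks this path, so it is active.
Path 4: A → C ← L → N ← X
  L is a fork here and L is conditioned on, so the path is blocked at L.
Path 5: A → C ← L → W ← X
  L is a fork here and L is conditioned on, so the path is blocked at L.
Path 6: A → C ← L → X
  L is a fork here and L is conditioned on, so the path is blocked at L.
At least one path is unblocked, so d-separation fails.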